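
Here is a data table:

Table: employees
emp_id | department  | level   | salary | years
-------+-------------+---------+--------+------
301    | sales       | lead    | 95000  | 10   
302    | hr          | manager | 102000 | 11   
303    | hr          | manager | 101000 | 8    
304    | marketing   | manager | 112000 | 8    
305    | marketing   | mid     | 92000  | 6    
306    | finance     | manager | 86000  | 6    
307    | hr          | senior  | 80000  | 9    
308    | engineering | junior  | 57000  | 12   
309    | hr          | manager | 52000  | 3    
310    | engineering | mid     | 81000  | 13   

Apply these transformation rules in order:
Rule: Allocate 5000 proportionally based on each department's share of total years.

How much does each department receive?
engineering: 1453.49, finance: 348.84, hr: 1802.33, marketing: 813.95, sales: 581.4

Step 1: Calculate total years = 86
Step 2: Calculate each department's proportion:
  engineering: 25/86 = 29.07% → 1453.49
  finance: 6/86 = 6.98% → 348.84
  hr: 31/86 = 36.05% → 1802.33
  marketing: 14/86 = 16.28% → 813.95
  sales: 10/86 = 11.63% → 581.4
Step 3: Verify: sum of allocations ≈ 5000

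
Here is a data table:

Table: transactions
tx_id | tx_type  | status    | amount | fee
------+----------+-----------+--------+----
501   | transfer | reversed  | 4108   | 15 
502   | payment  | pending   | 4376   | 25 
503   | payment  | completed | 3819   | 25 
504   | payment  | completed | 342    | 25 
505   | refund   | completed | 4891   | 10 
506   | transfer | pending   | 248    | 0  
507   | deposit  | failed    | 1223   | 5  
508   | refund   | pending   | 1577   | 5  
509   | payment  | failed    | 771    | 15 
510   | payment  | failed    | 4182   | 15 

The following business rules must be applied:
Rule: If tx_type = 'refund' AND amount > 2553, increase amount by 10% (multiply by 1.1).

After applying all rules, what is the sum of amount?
26026.1

Step 1: Find records where tx_type = 'refund' AND amount > 2553
Step 2: 1 records match, summing to 4891
Step 3: After multiplier: 4891 × 1.1 = 5380.1
Step 4: Unaffected records sum: 20646
Step 5: Final sum = 5380.1 + 20646 = 26026.1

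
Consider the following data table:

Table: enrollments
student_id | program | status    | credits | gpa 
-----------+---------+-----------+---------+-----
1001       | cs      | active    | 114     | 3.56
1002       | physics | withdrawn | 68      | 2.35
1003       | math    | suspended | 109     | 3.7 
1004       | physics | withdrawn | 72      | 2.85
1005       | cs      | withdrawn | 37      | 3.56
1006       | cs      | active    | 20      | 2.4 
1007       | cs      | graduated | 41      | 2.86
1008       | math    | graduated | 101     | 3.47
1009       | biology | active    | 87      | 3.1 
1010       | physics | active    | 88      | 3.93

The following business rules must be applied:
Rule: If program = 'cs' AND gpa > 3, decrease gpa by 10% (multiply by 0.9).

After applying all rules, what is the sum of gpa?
31.07

Step 1: Find records where program = 'cs' AND gpa > 3
Step 2: 2 records match, summing to 7.12
Step 3: After multiplier: 7.12 × 0.9 = 6.41
Step 4: Unaffected records sum: 24.66
Step 5: Final sum = 6.41 + 24.66 = 31.07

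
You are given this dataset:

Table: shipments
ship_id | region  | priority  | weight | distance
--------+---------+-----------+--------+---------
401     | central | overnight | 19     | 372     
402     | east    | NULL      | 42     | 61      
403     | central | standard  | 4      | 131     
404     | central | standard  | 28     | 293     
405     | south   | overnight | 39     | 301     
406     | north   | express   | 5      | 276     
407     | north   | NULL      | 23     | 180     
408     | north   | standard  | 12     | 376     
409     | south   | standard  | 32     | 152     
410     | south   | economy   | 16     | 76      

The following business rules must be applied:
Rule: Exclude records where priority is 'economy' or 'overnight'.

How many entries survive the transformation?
7

Step 1: Count records to exclude
  - 1 (economy) + 2 (overnight) = 3 records
Step 2: Total records: 10
Step 3: Remaining = 10 - 3 = 7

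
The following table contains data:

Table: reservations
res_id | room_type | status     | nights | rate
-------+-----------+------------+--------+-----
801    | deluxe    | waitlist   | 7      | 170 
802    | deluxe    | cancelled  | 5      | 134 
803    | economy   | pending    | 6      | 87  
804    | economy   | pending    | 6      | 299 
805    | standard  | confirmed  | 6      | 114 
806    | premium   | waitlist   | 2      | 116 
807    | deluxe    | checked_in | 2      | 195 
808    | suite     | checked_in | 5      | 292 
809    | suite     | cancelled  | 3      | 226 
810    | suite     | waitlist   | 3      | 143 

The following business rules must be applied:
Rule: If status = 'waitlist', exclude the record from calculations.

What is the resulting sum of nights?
33

Step 1: Identify records where status = 'waitlist'
Step 2: The excluded records sum to 12
Step 3: Original total nights = 45
Step 4: Remaining total = 45 - 12 = 33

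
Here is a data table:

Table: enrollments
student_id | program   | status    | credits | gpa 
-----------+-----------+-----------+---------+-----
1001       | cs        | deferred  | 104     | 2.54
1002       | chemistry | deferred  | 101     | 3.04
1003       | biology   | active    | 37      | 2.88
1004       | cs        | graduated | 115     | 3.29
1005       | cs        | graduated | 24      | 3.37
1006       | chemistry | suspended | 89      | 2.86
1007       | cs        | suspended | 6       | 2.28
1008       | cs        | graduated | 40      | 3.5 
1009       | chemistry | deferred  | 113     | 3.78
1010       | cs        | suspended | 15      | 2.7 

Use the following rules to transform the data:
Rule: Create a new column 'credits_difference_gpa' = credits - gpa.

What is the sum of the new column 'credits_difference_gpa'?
613.76

Step 1: For each record, compute credits - gpa
Example calculations:
  104 - 2.54 = 101.46
  101 - 3.04 = 97.96
  37 - 2.88 = 34.12
  ...
Step 2: Sum all derived values
Step 3: Total = 613.76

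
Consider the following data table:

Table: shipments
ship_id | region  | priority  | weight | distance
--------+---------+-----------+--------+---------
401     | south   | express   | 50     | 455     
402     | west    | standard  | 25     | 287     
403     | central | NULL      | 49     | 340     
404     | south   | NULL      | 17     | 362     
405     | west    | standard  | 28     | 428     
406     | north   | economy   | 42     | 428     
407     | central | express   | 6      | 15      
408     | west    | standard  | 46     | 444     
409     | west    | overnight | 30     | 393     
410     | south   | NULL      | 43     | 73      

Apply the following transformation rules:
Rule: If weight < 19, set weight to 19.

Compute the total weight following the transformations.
351

Step 1: 2 records have weight < 19
Step 2: These records originally summed to 23
Step 3: After setting to minimum: 2 × 19 = 38
Step 4: Unaffected records sum: 313
Step 5: Final sum = 38 + 313 = 351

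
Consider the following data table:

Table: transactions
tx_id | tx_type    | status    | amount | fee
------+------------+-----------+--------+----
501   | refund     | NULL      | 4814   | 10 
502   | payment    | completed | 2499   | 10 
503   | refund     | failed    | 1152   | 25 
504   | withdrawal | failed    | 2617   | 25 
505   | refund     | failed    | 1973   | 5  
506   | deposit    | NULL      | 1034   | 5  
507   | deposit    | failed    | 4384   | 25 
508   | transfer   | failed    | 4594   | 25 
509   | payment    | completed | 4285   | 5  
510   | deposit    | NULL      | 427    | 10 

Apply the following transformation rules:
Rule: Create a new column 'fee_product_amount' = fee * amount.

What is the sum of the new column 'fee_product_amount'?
432535

Step 1: For each record, compute fee * amount
Example calculations:
  10 * 4814 = 48140
  10 * 2499 = 24990
  25 * 1152 = 28800
  ...
Step 2: Sum all derived values
Step 3: Total = 432535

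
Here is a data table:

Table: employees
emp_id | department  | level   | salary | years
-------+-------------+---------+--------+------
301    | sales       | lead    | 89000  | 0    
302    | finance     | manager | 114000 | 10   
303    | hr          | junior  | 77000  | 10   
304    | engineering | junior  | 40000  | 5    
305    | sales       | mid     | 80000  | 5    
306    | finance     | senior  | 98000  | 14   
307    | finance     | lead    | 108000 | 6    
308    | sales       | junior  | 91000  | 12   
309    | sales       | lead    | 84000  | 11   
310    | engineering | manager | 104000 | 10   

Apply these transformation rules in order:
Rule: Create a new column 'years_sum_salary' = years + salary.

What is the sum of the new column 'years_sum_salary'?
885083

Step 1: For each record, compute years + salary
Example calculations:
  0 + 89000 = 89000
  10 + 114000 = 114010
  10 + 77000 = 77010
  ...
Step 2: Sum all derived values
Step 3: Total = 885083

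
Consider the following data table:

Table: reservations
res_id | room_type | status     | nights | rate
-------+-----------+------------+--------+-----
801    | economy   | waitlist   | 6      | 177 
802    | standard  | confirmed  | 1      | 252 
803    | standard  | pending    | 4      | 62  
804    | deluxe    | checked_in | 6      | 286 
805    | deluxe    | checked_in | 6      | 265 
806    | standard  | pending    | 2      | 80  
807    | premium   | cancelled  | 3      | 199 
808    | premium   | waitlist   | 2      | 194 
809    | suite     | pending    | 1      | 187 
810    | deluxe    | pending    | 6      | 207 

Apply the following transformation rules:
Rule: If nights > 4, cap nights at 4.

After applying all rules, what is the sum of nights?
29

Step 1: 4 records have nights > 4
Step 2: These records originally summed to 24
Step 3: After capping: 4 × 4 = 16
Step 4: Unaffected records sum: 13
Step 5: Final sum = 16 + 13 = 29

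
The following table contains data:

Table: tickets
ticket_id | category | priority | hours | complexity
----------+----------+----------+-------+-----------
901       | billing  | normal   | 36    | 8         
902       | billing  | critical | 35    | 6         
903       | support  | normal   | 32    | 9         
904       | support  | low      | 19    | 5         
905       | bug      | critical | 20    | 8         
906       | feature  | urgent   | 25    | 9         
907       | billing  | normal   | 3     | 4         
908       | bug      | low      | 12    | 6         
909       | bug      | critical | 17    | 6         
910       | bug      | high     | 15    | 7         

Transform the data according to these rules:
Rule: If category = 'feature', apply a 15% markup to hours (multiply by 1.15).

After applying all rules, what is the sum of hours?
217.75

Step 1: Records with category = 'feature' have total hours = 25
Step 2: Apply multiplier: 25 × 1.15 = 28.75
Step 3: Other records total: 189
Step 4: Final sum = 28.75 + 189 = 217.75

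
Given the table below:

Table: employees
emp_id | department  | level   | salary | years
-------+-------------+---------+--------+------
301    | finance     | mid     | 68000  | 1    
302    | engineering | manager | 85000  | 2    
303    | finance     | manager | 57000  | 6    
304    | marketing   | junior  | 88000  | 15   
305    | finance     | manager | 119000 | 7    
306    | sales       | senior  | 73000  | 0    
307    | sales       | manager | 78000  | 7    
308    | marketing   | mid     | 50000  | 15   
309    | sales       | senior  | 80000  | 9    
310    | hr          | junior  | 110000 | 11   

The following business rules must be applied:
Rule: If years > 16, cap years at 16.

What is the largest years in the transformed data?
15

Step 1: Original maximum years = 15
Step 2: Check cap of 16 against maximum
Step 3: No records exceed the cap (max 15 <= cap 16), so no capping applies
Step 4: Maximum after transformation = 15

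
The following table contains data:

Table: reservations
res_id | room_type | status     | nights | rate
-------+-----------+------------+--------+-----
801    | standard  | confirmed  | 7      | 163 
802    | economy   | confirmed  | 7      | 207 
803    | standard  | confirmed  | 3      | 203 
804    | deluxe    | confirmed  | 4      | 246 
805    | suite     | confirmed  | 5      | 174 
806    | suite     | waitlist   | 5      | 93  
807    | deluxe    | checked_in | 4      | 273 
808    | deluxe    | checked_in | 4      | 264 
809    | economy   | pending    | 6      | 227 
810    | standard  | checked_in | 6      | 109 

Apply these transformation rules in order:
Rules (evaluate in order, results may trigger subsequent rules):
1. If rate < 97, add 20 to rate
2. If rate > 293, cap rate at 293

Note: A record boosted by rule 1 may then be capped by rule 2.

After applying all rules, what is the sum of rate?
1979

Step 1: Apply rule 1 to records with rate < 97
  - 1 records get bonus of 20
  - Of these, 0 records then exceed 293 and get capped
Step 2: Apply rule 2 to records with rate > 293
  - 0 records (original) are capped
Step 3: Calculate final sum = 1979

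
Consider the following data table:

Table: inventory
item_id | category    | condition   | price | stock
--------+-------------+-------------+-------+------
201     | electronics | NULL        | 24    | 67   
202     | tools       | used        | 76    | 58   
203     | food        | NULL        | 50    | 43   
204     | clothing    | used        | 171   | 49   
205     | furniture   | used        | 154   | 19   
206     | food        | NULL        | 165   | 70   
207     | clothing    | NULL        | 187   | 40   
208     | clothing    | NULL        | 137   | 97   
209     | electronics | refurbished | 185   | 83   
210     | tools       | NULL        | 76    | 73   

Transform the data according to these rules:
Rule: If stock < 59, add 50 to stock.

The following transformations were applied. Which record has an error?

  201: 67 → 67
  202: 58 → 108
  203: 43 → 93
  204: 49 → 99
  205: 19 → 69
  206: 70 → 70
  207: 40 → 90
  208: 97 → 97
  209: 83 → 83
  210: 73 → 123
Record 210 has an error. The correct transformed value should be 73, not 123.

Step 1: Check each record against the rule
Step 2: Record 210 has stock = 73
Step 3: Since 73 >= 59, the bonus should not have been applied
Step 4: Correct value = 73, but claimed value = 123
Conclusion: Record 210 has the error.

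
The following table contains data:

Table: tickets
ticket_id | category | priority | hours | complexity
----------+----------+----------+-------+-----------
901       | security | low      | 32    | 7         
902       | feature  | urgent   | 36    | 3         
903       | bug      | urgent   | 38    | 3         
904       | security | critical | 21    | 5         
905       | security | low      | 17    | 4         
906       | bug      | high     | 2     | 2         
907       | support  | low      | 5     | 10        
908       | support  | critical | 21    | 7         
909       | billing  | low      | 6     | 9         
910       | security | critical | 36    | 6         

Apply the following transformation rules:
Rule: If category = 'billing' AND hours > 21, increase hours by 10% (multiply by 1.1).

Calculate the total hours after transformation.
214

Step 1: Find records where category = 'billing' AND hours > 21
Step 2: 0 records match, summing to 0
Step 3: After multiplier: 0 × 1.1 = 0.0
Step 4: Unaffected records sum: 214
Step 5: Final sum = 0.0 + 214 = 214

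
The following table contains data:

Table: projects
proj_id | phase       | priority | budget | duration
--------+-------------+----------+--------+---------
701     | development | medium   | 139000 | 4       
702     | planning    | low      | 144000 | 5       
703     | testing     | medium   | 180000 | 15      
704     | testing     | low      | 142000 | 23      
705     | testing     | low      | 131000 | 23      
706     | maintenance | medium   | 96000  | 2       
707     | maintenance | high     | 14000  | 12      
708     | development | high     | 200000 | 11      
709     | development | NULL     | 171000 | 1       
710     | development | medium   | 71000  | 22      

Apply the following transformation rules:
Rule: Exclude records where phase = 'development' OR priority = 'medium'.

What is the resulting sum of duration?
63

Step 1: Find records where phase = 'development' OR priority = 'medium'
Step 2: 6 records match, summing to 55
Step 3: Original sum: 118
Step 4: Remaining sum = 118 - 55 = 63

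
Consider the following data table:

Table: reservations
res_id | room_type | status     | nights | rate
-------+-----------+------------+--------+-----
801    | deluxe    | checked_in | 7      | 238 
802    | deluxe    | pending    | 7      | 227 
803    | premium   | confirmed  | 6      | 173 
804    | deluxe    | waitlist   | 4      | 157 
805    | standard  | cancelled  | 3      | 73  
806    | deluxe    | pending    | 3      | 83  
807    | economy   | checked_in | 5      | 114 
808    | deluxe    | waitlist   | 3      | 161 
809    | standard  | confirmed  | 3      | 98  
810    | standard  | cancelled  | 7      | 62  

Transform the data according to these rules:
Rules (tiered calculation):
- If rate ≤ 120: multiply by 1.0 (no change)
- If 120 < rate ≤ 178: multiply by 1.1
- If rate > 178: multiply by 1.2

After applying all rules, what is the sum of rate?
1528.1

Step 1: Tier 1 (rate ≤ 120): 5 records, sum = 430 × 1.0 = 430.0
Step 2: Tier 2 (120 < rate ≤ 178): 3 records, sum = 491 × 1.1 = 540.1
Step 3: Tier 3 (rate > 178): 2 records, sum = 465 × 1.2 = 558.0
Step 4: Final sum = 430.0 + 540.1 + 558.0 = 1528.1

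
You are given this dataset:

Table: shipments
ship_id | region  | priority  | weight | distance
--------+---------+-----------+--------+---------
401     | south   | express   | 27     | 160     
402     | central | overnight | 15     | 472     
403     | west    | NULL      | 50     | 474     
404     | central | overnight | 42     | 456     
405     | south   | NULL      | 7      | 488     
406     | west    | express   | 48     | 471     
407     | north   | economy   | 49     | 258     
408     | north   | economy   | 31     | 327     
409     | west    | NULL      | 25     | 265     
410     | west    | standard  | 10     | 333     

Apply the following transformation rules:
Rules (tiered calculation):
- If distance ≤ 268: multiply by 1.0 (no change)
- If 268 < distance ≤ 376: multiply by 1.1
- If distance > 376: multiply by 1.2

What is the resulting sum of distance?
4242.2

Step 1: Tier 1 (distance ≤ 268): 3 records, sum = 683 × 1.0 = 683.0
Step 2: Tier 2 (268 < distance ≤ 376): 2 records, sum = 660 × 1.1 = 726.0
Step 3: Tier 3 (distance > 376): 5 records, sum = 2361 × 1.2 = 2833.2
Step 4: Final sum = 683.0 + 726.0 + 2833.2 = 4242.2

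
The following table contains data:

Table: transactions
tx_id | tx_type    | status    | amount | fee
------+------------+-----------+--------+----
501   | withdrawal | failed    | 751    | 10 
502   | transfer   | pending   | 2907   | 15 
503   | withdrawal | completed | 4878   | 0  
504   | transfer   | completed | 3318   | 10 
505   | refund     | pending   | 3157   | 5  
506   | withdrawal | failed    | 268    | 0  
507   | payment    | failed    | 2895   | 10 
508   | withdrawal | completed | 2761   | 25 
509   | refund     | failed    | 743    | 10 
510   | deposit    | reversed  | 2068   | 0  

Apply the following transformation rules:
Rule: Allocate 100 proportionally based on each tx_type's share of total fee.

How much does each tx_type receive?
deposit: 0.0, payment: 11.76, refund: 17.65, transfer: 29.41, withdrawal: 41.18

Step 1: Calculate total fee = 85
Step 2: Calculate each tx_type's proportion:
  deposit: 0/85 = 0.00% → 0.0
  payment: 10/85 = 11.76% → 11.76
  refund: 15/85 = 17.65% → 17.65
  transfer: 25/85 = 29.41% → 29.41
  withdrawal: 35/85 = 41.18% → 41.18
Step 3: Verify: sum of allocations ≈ 100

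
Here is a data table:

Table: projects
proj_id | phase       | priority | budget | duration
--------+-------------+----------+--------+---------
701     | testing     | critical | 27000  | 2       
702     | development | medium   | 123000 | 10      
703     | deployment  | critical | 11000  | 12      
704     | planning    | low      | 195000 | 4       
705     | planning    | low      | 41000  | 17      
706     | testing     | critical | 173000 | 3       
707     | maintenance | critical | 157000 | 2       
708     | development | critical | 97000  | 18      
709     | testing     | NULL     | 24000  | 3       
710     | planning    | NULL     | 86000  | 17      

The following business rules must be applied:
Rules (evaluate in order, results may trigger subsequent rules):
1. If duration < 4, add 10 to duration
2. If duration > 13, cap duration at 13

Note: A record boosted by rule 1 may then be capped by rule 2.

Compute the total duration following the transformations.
115

Step 1: Apply rule 1 to records with duration < 4
  - 4 records get bonus of 10
  - Of these, 0 records then exceed 13 and get capped
Step 2: Apply rule 2 to records with duration > 13
  - 3 records (original) are capped
Step 3: Calculate final sum = 115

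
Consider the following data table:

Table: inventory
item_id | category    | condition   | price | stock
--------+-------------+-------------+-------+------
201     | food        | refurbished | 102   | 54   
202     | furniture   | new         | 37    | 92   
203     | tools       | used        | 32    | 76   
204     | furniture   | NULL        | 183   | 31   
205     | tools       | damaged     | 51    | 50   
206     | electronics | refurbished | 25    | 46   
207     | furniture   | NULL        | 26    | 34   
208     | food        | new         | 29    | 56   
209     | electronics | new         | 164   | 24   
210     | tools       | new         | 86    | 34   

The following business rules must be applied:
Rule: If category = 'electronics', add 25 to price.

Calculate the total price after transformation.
785

Step 1: Count records where category = 'electronics': 2
Step 2: Total bonus added: 2 × 25 = 50
Step 3: Original sum of price: 735
Step 4: Final sum = 735 + 50 = 785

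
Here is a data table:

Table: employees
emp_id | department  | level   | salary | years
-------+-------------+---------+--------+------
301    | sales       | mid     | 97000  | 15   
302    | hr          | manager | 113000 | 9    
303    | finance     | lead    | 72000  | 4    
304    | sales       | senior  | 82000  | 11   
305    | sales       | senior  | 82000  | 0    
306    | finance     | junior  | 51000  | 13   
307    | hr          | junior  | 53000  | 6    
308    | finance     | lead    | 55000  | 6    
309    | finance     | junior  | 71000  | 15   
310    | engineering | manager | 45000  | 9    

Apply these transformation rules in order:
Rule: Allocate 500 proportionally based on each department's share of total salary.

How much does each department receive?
engineering: 31.21, finance: 172.68, hr: 115.12, sales: 181.0

Step 1: Calculate total salary = 721000
Step 2: Calculate each department's proportion:
  engineering: 45000/721000 = 6.24% → 31.21
  finance: 249000/721000 = 34.54% → 172.68
  hr: 166000/721000 = 23.02% → 115.12
  sales: 261000/721000 = 36.20% → 181.0
Step 3: Verify: sum of allocations ≈ 500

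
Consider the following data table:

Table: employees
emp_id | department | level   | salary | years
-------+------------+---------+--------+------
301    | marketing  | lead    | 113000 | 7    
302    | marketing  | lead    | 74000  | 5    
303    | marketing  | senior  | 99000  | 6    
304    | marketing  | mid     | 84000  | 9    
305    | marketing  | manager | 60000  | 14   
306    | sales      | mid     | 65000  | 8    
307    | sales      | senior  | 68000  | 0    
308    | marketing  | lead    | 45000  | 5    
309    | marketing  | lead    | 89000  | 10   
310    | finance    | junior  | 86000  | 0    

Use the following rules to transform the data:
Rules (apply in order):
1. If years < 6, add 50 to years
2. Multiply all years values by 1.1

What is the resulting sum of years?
290.4

Step 1: Apply Rule 1 - Add 50 to records with years < 6
  - 4 records affected: 10 + (4 × 50) = 210
  - Unaffected records: 54
  - Sum after Rule 1: 264
Step 2: Apply Rule 2 - Multiply all by 1.1
  - 264 × 1.1 = 290.4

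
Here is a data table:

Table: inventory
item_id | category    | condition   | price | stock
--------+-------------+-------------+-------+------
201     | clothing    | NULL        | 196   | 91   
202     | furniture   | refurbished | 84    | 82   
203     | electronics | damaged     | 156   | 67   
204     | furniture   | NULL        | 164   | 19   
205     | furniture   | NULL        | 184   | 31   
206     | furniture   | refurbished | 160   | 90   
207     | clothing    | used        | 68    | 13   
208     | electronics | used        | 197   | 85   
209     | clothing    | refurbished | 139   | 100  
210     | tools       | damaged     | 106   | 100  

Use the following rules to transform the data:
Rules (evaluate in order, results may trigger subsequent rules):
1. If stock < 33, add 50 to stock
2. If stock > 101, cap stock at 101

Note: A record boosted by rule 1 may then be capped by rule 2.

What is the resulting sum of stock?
828

Step 1: Apply rule 1 to records with stock < 33
  - 3 records get bonus of 50
  - Of these, 0 records then exceed 101 and get capped
Step 2: Apply rule 2 to records with stock > 101
  - 0 records (original) are capped
Step 3: Calculate final sum = 828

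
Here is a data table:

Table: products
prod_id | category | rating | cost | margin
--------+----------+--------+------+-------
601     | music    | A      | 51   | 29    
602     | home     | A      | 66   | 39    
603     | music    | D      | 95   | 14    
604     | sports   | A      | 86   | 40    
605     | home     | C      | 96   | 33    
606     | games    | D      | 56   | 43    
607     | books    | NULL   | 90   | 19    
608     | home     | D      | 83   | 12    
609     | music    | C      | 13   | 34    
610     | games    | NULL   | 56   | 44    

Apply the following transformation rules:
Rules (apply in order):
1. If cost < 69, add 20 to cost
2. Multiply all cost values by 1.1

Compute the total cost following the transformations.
871.2

Step 1: Apply Rule 1 - Add 20 to records with cost < 69
  - 5 records affected: 242 + (5 × 20) = 342
  - Unaffected records: 450
  - Sum after Rule 1: 792
Step 2: Apply Rule 2 - Multiply all by 1.1
  - 792 × 1.1 = 871.2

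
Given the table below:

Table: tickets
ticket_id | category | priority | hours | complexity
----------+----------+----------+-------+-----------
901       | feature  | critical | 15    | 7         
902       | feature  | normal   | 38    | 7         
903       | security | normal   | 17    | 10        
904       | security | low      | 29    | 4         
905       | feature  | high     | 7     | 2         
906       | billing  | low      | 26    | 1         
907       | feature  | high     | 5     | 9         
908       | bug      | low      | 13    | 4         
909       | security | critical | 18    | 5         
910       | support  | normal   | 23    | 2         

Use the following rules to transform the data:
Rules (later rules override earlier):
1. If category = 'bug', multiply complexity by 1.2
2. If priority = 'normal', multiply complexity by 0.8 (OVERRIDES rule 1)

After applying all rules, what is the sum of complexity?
48.0

Step 1: Rule 2 takes priority for records with priority = 'normal'
  - 3 records: 19 × 0.8 = 15.2
Step 2: Rule 1 applies to remaining records with category = 'bug'
  - 1 records: 4 × 1.2 = 4.8
Step 3: Other records unchanged: 28
Step 4: Final sum = 15.2 + 4.8 + 28 = 48.0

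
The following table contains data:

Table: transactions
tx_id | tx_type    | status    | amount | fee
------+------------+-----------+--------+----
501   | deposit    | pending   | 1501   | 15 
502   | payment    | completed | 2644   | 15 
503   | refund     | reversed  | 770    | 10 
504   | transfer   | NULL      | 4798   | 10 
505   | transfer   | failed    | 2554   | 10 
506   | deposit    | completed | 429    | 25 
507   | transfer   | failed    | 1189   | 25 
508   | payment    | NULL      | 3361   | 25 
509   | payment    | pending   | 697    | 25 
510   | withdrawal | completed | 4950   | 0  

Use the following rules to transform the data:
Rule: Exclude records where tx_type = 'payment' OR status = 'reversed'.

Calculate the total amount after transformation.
15421

Step 1: Find records where tx_type = 'payment' OR status = 'reversed'
Step 2: 4 records match, summing to 7472
Step 3: Original sum: 22893
Step 4: Remaining sum = 22893 - 7472 = 15421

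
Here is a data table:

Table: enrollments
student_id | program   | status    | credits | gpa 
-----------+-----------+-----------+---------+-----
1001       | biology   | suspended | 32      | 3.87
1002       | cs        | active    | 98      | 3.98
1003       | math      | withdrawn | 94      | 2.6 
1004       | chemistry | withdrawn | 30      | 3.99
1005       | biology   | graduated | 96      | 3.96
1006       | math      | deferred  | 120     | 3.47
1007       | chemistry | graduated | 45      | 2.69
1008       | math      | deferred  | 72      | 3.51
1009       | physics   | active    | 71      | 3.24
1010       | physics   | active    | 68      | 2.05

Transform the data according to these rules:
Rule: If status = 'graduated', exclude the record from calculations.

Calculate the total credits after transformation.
585

Step 1: Identify records where status = 'graduated'
Step 2: The excluded records sum to 141
Step 3: Original total credits = 726
Step 4: Remaining total = 726 - 141 = 585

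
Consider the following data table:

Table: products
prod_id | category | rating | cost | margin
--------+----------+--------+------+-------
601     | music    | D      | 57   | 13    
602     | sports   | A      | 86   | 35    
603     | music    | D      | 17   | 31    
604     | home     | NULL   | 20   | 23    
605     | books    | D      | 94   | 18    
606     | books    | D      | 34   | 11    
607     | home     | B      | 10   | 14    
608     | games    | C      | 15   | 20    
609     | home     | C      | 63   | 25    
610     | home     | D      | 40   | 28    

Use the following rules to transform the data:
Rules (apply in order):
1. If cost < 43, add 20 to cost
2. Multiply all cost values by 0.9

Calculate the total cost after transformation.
500.4

Step 1: Apply Rule 1 - Add 20 to records with cost < 43
  - 6 records affected: 136 + (6 × 20) = 256
  - Unaffected records: 300
  - Sum after Rule 1: 556
Step 2: Apply Rule 2 - Multiply all by 0.9
  - 556 × 0.9 = 500.4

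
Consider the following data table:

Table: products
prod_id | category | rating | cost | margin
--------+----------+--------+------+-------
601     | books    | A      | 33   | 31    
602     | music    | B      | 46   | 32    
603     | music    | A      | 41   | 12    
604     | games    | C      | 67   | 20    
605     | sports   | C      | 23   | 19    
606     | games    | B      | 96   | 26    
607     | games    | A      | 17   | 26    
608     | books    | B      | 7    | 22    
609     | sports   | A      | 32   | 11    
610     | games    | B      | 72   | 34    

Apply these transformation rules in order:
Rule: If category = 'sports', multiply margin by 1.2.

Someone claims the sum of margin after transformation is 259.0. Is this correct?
No, the correct result is 239.0.

Step 1: Calculate the correct sum after transformation
Step 2: Apply multiplier 1.2 to records where category = 'sports'
Step 3: Correct result = 239.0
Step 4: Claimed result = 259.0
Step 5: 239.0 ≠ 259.0
Conclusion: The claimed result is incorrect. The correct answer is 239.0.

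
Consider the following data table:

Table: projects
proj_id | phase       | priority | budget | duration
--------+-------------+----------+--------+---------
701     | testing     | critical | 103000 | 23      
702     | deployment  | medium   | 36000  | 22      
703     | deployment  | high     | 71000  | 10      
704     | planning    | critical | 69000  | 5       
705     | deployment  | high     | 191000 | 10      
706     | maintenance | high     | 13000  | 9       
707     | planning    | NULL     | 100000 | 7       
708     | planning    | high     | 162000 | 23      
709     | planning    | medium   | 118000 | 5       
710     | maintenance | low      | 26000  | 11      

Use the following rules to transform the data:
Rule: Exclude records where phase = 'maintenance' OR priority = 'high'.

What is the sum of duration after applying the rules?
62

Step 1: Find records where phase = 'maintenance' OR priority = 'high'
Step 2: 5 records match, summing to 63
Step 3: Original sum: 125
Step 4: Remaining sum = 125 - 63 = 62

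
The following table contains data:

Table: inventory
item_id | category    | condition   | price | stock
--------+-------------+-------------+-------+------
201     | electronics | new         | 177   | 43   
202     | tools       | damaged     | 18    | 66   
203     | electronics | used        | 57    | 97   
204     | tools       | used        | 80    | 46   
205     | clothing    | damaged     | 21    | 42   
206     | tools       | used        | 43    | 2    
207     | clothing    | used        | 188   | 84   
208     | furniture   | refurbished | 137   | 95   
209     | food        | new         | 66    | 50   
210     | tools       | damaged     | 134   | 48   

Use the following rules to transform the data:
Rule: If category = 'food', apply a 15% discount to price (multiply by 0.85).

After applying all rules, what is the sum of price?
911.1

Step 1: Records with category = 'food' have total price = 66
Step 2: Apply multiplier: 66 × 0.85 = 56.1
Step 3: Other records total: 855
Step 4: Final sum = 56.1 + 855 = 911.1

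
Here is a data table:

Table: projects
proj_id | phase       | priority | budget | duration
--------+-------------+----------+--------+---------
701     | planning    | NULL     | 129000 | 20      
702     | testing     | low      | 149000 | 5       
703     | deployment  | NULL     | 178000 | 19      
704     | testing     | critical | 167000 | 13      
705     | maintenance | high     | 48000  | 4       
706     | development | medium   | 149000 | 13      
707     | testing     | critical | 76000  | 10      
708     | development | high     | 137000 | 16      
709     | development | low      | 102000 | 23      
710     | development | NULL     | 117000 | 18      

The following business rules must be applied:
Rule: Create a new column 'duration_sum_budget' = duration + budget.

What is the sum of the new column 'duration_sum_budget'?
1252141

Step 1: For each record, compute duration + budget
Example calculations:
  20 + 129000 = 129020
  5 + 149000 = 149005
  19 + 178000 = 178019
  ...
Step 2: Sum all derived values
Step 3: Total = 1252141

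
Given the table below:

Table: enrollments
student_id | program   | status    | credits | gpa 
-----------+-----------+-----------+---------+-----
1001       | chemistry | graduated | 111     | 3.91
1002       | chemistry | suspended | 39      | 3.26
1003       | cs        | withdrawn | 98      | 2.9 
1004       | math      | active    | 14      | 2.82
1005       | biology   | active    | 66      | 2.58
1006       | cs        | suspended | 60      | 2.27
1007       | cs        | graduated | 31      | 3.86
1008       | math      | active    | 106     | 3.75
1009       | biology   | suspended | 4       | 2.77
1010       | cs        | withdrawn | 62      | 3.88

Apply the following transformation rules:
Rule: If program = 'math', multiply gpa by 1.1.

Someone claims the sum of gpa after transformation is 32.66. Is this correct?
Yes, the result is correct.

Step 1: Calculate the correct sum after transformation
Step 2: Apply multiplier 1.1 to records where program = 'math'
Step 3: Correct result = 32.66
Step 4: Claimed result = 32.66
Step 5: 32.66 = 32.66 ✓
Conclusion: The claimed result is correct.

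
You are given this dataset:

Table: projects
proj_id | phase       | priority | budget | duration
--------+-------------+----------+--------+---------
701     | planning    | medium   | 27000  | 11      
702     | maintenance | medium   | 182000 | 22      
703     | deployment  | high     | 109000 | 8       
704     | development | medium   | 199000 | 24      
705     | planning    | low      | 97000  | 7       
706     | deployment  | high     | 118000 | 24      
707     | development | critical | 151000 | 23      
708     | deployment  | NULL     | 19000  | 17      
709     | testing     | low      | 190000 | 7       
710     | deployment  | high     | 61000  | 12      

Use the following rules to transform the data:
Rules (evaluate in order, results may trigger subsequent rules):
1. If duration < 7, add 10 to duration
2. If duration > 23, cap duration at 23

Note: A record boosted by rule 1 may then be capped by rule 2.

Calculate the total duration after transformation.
153

Step 1: Apply rule 1 to records with duration < 7
  - 0 records get bonus of 10
  - Of these, 0 records then exceed 23 and get capped
Step 2: Apply rule 2 to records with duration > 23
  - 2 records (original) are capped
Step 3: Calculate final sum = 153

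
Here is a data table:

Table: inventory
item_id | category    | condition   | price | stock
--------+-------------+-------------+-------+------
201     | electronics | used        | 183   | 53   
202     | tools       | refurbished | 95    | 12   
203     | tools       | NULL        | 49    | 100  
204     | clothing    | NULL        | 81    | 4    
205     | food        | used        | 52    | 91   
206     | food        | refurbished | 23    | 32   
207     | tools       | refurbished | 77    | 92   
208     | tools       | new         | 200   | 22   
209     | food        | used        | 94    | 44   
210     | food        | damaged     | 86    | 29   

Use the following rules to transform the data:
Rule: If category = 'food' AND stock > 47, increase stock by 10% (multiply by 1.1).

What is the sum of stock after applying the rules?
488.1

Step 1: Find records where category = 'food' AND stock > 47
Step 2: 1 records match, summing to 91
Step 3: After multiplier: 91 × 1.1 = 100.1
Step 4: Unaffected records sum: 388
Step 5: Final sum = 100.1 + 388 = 488.1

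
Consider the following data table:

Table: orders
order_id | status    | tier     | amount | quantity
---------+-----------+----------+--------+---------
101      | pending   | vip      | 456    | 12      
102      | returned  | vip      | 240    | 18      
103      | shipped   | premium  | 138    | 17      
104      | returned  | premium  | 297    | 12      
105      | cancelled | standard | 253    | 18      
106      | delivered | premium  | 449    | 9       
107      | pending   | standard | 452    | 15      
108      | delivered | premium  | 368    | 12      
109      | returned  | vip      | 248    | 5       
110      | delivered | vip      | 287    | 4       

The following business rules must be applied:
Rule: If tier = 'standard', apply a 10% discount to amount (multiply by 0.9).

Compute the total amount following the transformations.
3117.5

Step 1: Records with tier = 'standard' have total amount = 705
Step 2: Apply multiplier: 705 × 0.9 = 634.5
Step 3: Other records total: 2483
Step 4: Final sum = 634.5 + 2483 = 3117.5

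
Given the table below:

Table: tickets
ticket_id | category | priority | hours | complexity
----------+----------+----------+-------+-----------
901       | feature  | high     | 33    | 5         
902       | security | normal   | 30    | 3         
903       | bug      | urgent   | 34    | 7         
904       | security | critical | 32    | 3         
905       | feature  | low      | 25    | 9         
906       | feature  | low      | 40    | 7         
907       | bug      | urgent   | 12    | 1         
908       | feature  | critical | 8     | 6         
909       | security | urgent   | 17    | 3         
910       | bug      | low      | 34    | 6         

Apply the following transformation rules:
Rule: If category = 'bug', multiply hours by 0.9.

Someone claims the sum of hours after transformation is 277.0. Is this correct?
No, the correct result is 257.0.

Step 1: Calculate the correct sum after transformation
Step 2: Apply multiplier 0.9 to records where category = 'bug'
Step 3: Correct result = 257.0
Step 4: Claimed result = 277.0
Step 5: 257.0 ≠ 277.0
Conclusion: The claimed result is incorrect. The correct answer is 257.0.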